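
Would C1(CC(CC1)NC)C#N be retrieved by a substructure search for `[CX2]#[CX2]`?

No

The pattern [CX2]#[CX2] describes a carbon-carbon triple bond — an alkyne.
The closest candidate here is a nitrile (-C#N), but the triple bond is C#N, not C#C. No other fragment satisfies the full query, so there is no match.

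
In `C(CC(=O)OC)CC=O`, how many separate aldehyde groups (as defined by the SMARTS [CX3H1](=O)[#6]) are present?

1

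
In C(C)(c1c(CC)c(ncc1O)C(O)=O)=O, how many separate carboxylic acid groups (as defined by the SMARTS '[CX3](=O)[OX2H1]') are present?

1

[CX3](=O)[OX2H1] is the SMARTS for a carboxylic acid: an sp2 carbon double-bonded to O and single-bonded to an -OH oxygen.
Exactly one fragment in the molecule meets all constraints, giving 1 match.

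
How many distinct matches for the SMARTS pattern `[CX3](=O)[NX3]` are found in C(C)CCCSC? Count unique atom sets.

0

[CX3](=O)[NX3] is the SMARTS for an amide: a carbonyl carbon bonded to a trivalent nitrogen.
No fragment in the molecule satisfies every constraint, giving 0 matches.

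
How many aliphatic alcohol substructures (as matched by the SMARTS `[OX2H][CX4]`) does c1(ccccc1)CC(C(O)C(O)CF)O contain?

3

[OX2H][CX4] is the SMARTS for an aliphatic alcohol: a hydroxyl oxygen bound to an sp3 (X4) carbon.
The molecule carries 3 separate instances of a hydroxyl group (-OH) meeting every constraint; each maps to a distinct set of atoms, giving 3 matches.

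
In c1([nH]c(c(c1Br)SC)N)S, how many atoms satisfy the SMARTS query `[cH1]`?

0

The query [cH1] means: aromatic carbon bearing exactly one hydrogen.
Check the 10 heavy atoms by environment: 1× n (aromatic, H1) → no; 4× c (aromatic, H0) → no; 1× S (H1) → no; 1× Br (H0) → no; 1× S (H0) → no; 1× C (H3) → no; 1× N (H2) → no.
No environment satisfies the query, so 0 matching atoms.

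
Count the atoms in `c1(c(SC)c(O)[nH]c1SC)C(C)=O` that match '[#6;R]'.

The query [#6;R] means: carbon that is part of a ring.
Check the 13 heavy atoms by environment: 1× n (aromatic, in 5-ring) → no; 4× c (aromatic, in 5-ring) → match; 2× O (acyclic) → no; 2× S (acyclic) → no; 4× C (acyclic) → no.
That gives 4 matching atoms.

4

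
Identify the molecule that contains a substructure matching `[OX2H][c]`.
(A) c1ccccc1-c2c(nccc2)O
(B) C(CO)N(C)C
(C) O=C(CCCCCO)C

[OX2H][c] describes a hydroxyl oxygen attached to an aromatic carbon (a phenol).
(A) contains a hydroxyl group (-OH), which satisfies every atom and bond constraint.
(B) has a hydroxyl group (-OH) but the -OH is on an aliphatic carbon, not an aromatic c.
(C) has a hydroxyl group (-OH) but the -OH is on an aliphatic carbon, not an aromatic c.
So the answer is (A).

A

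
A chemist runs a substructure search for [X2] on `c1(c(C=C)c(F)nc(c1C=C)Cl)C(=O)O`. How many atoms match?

The query [X2] means: any atom with exactly two total connections (bonds + H).
Check the 15 heavy atoms by environment: 1× n (aromatic, X2) → match; 5× c (aromatic, X3) → no; 5× C (X3) → no; 1× F (X1) → no; 1× Cl (X1) → no; 1× O (X1) → no; 1× O (X2) → match.
Summing the matching environments: 1 + 1 = 2 matching atoms.

2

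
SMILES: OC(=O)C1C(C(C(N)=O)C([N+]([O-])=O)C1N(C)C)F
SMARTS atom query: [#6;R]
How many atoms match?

The query [#6;R] means: carbon that is part of a ring.
Check the 18 heavy atoms by environment: 5× C (in 5-ring) → match; 1× N (charge +1, acyclic) → no; 1× O (charge -1, acyclic) → no; 4× O (acyclic) → no; 1× F (acyclic) → no; 4× C (acyclic) → no; 2× N (acyclic) → no.
That gives 5 matching atoms.

5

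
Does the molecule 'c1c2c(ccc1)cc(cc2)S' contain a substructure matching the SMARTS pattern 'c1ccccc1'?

The pattern c1ccccc1 describes six aromatic carbons in a ring — a benzene ring.
The required atom environment is present in the molecule, so the pattern matches.

Yes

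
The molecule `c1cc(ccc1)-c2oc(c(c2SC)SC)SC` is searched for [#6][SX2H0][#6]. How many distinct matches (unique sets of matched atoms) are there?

3

[#6][SX2H0][#6] is the SMARTS for a thioether: an aliphatic sulfur bridging two carbons with no H on the sulfur.
The molecule carries 3 separate instances of a methylthio ether (-SCH3) meeting every constraint; each maps to a distinct set of atoms, giving 3 matches.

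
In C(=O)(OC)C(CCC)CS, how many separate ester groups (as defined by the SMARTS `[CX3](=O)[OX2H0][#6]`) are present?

1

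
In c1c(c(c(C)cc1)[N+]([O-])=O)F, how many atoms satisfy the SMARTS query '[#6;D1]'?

1

The query [#6;D1] means: carbon bonded to exactly one heavy atom.
Check the 11 heavy atoms by environment: 3× c (aromatic, D3) → no; 3× c (aromatic, D2) → no; 1× F (D1) → no; 1× N (charge +1, D3) → no; 1× O (charge -1, D1) → no; 1× O (D1) → no; 1× C (D1) → match.
That gives 1 matching atom.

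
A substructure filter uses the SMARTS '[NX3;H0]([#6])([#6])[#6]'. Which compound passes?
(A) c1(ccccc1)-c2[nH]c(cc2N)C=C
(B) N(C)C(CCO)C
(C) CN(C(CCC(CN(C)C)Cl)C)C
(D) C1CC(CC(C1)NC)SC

[NX3;H0]([#6])([#6])[#6] describes a trivalent nitrogen with no H, bonded to three carbons (a tertiary amine).
(A) has a primary amino group (-NH2) but the nitrogen has H2, not H0 with three carbons.
(B) has an N-methylamino group (-NHCH3) but the nitrogen still has one H (H1), not H0.
(C) contains a dimethylamino group (-N(CH3)2), which satisfies every atom and bond constraint.
(D) has an N-methylamino group (-NHCH3) but the nitrogen still has one H (H1), not H0.
So the answer is (C).

C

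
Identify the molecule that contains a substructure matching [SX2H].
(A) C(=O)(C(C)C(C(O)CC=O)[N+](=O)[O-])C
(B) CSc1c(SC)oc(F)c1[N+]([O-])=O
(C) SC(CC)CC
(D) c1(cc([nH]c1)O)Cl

C

[SX2H] describes an aliphatic sulfur with two connections, one being H (a thiol).
(A) has a hydroxyl group (-OH) but it is an -OH, not an -SH.
(B) has a methylthio ether (-SCH3) but the sulfur has H0 (bonded to two carbons), not H1.
(C) contains a thiol (-SH), which satisfies every atom and bond constraint.
(D) has a hydroxyl group (-OH) but it is an -OH, not an -SH.
So the answer is (C).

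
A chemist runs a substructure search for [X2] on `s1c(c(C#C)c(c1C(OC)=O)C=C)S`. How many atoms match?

5

The query [X2] means: any atom with exactly two total connections (bonds + H).
Check the 14 heavy atoms by environment: 1× s (aromatic, X2) → match; 4× c (aromatic, X3) → no; 2× C (X2) → match; 3× C (X3) → no; 1× O (X1) → no; 1× O (X2) → match; 1× C (X4) → no; 1× S (X2) → match.
Summing the matching environments: 1 + 2 + 1 + 1 = 5 matching atoms.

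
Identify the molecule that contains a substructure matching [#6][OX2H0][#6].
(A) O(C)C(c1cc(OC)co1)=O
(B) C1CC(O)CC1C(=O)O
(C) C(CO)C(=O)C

[#6][OX2H0][#6] describes an aliphatic oxygen bridging two carbons with no H on the oxygen (an ether).
(A) contains a methoxy ether (-OCH3), which satisfies every atom and bond constraint.
(B) has a hydroxyl group (-OH) but the oxygen has H1, not H0 bridging two carbons.
(C) has a hydroxyl group (-OH) but the oxygen has H1, not H0 bridging two carbons.
So the answer is (A).

A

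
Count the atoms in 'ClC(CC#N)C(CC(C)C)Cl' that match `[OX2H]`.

0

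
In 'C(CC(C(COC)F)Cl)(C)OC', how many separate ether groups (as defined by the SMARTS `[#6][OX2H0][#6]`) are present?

2

[#6][OX2H0][#6] is the SMARTS for an ether: an aliphatic oxygen bridging two carbons with no H on the oxygen.
The molecule carries 2 separate instances of a methoxy ether (-OCH3) meeting every constraint; each maps to a distinct set of atoms, giving 2 matches.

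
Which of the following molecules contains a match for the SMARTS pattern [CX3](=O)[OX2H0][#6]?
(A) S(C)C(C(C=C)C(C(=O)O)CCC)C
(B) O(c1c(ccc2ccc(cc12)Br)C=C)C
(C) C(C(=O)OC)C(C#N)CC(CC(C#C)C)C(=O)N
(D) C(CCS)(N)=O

C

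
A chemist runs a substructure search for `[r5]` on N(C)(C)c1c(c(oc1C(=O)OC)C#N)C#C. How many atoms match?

5

Check the 16 heavy atoms by environment: 1× o (aromatic, in 5-ring) → match; 4× c (aromatic, in 5-ring) → match; 7× C (acyclic) → no; 2× N (acyclic) → no; 2× O (acyclic) → no.
Summing the matching environments: 1 + 4 = 5 matching atoms.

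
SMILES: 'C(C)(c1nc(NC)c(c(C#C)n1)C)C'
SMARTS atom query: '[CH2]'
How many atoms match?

0

The query [CH2] means: aliphatic carbon with exactly two hydrogens.
Check the 14 heavy atoms by environment: 2× n (aromatic, H0) → no; 4× c (aromatic, H0) → no; 2× C (H1) → no; 4× C (H3) → no; 1× N (H1) → no; 1× C (H0) → no.
No environment satisfies the query, so 0 matching atoms.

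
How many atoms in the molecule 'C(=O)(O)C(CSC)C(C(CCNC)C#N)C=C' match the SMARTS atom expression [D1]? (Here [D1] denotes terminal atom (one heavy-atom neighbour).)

6

The query [D1] means: atom with exactly one heavy-atom neighbour (degree 1).
Check the 17 heavy atoms by environment: 5× C (D2) → no; 4× C (D3) → no; 1× S (D2) → no; 3× C (D1) → match; 1× N (D2) → no; 2× O (D1) → match; 1× N (D1) → match.
Summing the matching environments: 3 + 2 + 1 = 6 matching atoms.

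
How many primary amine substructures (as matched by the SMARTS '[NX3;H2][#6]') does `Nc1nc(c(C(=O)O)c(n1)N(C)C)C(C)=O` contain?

1

[NX3;H2][#6] is the SMARTS for a primary amine: a trivalent nitrogen with two H attached to carbon.
Exactly one fragment in the molecule meets all constraints, giving 1 match.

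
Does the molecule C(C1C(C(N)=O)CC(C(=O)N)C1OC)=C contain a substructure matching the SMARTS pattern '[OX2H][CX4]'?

The pattern [OX2H][CX4] describes a hydroxyl oxygen bound to an sp3 (X4) carbon — an aliphatic alcohol.
The closest candidate here is a methoxy ether (-OCH3), but the oxygen has H0 (ether), not H1. No other fragment satisfies the full query, so there is no match.

No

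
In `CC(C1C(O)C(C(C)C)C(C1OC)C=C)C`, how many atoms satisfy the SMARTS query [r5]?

Check the 16 heavy atoms by environment: 5× C (in 5-ring) → match; 2× O (acyclic) → no; 9× C (acyclic) → no.
That gives 5 matching atoms.

5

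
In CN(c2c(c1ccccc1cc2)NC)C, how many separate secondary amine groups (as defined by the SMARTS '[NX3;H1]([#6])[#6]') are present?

1

[NX3;H1]([#6])[#6] is the SMARTS for a secondary amine: a trivalent nitrogen with one H, bonded to two carbons.
Exactly one fragment in the molecule meets all constraints, giving 1 match.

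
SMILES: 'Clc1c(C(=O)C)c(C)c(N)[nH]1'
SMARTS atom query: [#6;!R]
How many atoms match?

3

Check the 11 heavy atoms by environment: 1× n (aromatic, in 5-ring) → no; 4× c (aromatic, in 5-ring) → no; 3× C (acyclic) → match; 1× N (acyclic) → no; 1× Cl (acyclic) → no; 1× O (acyclic) → no.
That gives 3 matching atoms.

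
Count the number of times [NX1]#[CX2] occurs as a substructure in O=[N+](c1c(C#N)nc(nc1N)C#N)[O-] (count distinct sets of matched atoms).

[NX1]#[CX2] is the SMARTS for a nitrile: a nitrogen triple-bonded to a two-connected carbon.
The molecule carries 2 separate instances of a nitrile (-C#N) meeting every constraint; each maps to a distinct set of atoms, giving 2 matches.

2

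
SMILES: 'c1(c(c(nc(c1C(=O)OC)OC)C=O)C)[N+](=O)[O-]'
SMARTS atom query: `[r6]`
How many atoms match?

6

The query [r6] means: r6 matches atoms in a six-membered ring.
Check the 18 heavy atoms by environment: 1× n (aromatic, in 6-ring) → match; 5× c (aromatic, in 6-ring) → match; 5× C (acyclic) → no; 5× O (acyclic) → no; 1× N (charge +1, acyclic) → no; 1× O (charge -1, acyclic) → no.
Summing the matching environments: 1 + 5 = 6 matching atoms.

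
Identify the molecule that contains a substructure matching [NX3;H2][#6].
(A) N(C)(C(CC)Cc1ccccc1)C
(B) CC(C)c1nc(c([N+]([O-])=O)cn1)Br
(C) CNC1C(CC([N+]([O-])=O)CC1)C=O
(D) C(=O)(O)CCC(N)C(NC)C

D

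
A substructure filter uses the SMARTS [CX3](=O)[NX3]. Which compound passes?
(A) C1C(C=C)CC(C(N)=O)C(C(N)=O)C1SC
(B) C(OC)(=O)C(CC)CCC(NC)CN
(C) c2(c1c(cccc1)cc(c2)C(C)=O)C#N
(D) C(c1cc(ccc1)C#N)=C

A

[CX3](=O)[NX3] describes a carbonyl carbon bonded to a trivalent nitrogen (an amide).
(A) contains a primary amide (-C(=O)NH2), which satisfies every atom and bond constraint.
(B) has a primary amino group (-NH2) but the -NH2 is not attached to a carbonyl carbon.
(C) has a nitrile (-C#N) but the nitrile N is NX1 (triple-bonded), not NX3.
(D) has a nitrile (-C#N) but the nitrile N is NX1 (triple-bonded), not NX3.
So the answer is (A).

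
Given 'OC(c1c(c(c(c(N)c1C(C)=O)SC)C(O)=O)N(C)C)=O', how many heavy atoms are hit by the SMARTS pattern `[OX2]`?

2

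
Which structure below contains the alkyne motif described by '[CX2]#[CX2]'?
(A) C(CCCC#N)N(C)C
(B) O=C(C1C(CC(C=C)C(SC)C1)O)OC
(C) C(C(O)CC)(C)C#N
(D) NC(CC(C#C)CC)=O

D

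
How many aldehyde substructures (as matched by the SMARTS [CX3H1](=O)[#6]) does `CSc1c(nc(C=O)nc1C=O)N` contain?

[CX3H1](=O)[#6] is the SMARTS for an aldehyde: an sp2 carbon with one H, double-bonded to O and single-bonded to carbon.
The molecule carries 2 separate instances of an aldehyde (-CHO) meeting every constraint; each maps to a distinct set of atoms, giving 2 matches.

2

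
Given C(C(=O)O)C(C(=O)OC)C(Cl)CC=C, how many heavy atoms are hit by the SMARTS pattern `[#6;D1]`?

2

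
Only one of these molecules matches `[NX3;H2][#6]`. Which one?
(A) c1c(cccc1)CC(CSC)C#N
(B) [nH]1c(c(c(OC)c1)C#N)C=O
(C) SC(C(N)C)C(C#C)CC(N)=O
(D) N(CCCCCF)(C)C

C

[NX3;H2][#6] describes a trivalent nitrogen with two H attached to carbon (a primary amine).
(A) has a nitrile (-C#N) but the nitrogen is NX1 (triple-bonded), not NX3 with two H.
(B) has a nitrile (-C#N) but the nitrogen is NX1 (triple-bonded), not NX3 with two H.
(C) contains a primary amino group (-NH2), which satisfies every atom and bond constraint.
(D) has a dimethylamino group (-N(CH3)2) but the nitrogen has H0, not H2.
So the answer is (C).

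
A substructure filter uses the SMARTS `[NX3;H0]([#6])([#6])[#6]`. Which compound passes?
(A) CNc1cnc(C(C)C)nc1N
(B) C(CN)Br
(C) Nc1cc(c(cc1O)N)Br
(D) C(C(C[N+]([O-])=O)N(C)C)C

[NX3;H0]([#6])([#6])[#6] describes a trivalent nitrogen with no H, bonded to three carbons (a tertiary amine).
(A) has a primary amino group (-NH2) but the nitrogen has H2, not H0 with three carbons.
(B) has a primary amino group (-NH2) but the nitrogen has H2, not H0 with three carbons.
(C) has a primary amino group (-NH2) but the nitrogen has H2, not H0 with three carbons.
(D) contains a dimethylamino group (-N(CH3)2), which satisfies every atom and bond constraint.
So the answer is (D).

D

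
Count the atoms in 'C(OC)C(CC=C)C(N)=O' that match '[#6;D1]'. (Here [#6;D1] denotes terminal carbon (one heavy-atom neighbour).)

The query [#6;D1] means: carbon bonded to exactly one heavy atom.
Check the 10 heavy atoms by environment: 3× C (D2) → no; 2× C (D3) → no; 1× O (D1) → no; 1× N (D1) → no; 2× C (D1) → match; 1× O (D2) → no.
That gives 2 matching atoms.

2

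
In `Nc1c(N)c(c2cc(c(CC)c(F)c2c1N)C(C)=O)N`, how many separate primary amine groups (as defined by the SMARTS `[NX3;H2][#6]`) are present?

[NX3;H2][#6] is the SMARTS for a primary amine: a trivalent nitrogen with two H attached to carbon.
The molecule carries 4 separate instances of a primary amino group (-NH2) meeting every constraint; each maps to a distinct set of atoms, giving 4 matches.

4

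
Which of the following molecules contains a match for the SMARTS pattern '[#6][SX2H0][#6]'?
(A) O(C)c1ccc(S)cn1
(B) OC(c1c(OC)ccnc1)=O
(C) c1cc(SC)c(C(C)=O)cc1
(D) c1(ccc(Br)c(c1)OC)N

C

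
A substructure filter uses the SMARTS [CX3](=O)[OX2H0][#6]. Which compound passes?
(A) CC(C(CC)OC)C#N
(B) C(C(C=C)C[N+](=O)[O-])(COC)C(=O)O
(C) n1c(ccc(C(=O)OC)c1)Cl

C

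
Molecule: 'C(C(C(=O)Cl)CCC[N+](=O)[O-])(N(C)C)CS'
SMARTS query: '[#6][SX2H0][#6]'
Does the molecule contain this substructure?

No

The pattern [#6][SX2H0][#6] describes an aliphatic sulfur bridging two carbons with no H on the sulfur — a thioether.
The closest candidate here is a thiol (-SH), but the sulfur has H1, not H0 bridging two carbons. No other fragment satisfies the full query, so there is no match.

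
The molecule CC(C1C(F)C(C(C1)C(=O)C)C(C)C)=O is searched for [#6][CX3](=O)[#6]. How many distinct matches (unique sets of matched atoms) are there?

2

[#6][CX3](=O)[#6] is the SMARTS for a ketone: a carbonyl carbon (no H) flanked by two carbons.
The molecule carries 2 separate instances of an acetyl/ketone group (-C(=O)CH3) meeting every constraint; each maps to a distinct set of atoms, giving 2 matches.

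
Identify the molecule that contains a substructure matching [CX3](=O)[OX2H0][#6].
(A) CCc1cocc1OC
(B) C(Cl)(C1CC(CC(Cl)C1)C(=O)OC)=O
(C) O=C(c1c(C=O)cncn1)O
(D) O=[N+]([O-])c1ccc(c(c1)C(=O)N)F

[CX3](=O)[OX2H0][#6] describes a carbonyl carbon bonded to an oxygen that is itself bonded to carbon (no H on that O) (an ester).
(A) has a methoxy ether (-OCH3) but the ether oxygen is not adjacent to a C=O carbon.
(B) contains a methyl-ester group (-C(=O)OCH3), which satisfies every atom and bond constraint.
(C) has a carboxylic acid group (-C(=O)OH) but the singly-bonded O carries H (OX2H1, not H0).
(D) has a primary amide (-C(=O)NH2) but the carbonyl is bonded to N, not to an O-C linkage.
So the answer is (B).

B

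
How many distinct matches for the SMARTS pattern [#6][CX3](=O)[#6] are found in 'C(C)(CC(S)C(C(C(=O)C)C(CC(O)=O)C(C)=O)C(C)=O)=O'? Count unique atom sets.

4

[#6][CX3](=O)[#6] is the SMARTS for a ketone: a carbonyl carbon (no H) flanked by two carbons.
The molecule carries 4 separate instances of an acetyl/ketone group (-C(=O)CH3) meeting every constraint; each maps to a distinct set of atoms, giving 4 matches.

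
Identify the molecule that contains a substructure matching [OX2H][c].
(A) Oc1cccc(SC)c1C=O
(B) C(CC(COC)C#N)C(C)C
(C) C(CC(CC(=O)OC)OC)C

A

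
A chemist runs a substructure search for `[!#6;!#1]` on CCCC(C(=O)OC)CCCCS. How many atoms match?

3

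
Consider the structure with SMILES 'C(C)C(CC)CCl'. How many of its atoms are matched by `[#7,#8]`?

Check the 7 heavy atoms by environment: 6× C → no; 1× Cl → no.
No environment satisfies the query, so 0 matching atoms.

0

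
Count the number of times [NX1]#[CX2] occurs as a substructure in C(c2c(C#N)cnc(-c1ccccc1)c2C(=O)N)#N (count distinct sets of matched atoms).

[NX1]#[CX2] is the SMARTS for a nitrile: a nitrogen triple-bonded to a two-connected carbon.
The molecule carries 2 separate instances of a nitrile (-C#N) meeting every constraint; each maps to a distinct set of atoms, giving 2 matches.

2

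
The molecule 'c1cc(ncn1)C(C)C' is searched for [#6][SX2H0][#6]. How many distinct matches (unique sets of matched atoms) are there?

0

[#6][SX2H0][#6] is the SMARTS for a thioether: an aliphatic sulfur bridging two carbons with no H on the sulfur.
No fragment in the molecule satisfies every constraint, giving 0 matches.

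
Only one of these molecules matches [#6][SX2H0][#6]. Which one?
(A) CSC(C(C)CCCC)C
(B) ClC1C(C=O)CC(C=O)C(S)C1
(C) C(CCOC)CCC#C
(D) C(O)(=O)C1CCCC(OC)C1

A

[#6][SX2H0][#6] describes an aliphatic sulfur bridging two carbons with no H on the sulfur (a thioether).
(A) contains a methylthio ether (-SCH3), which satisfies every atom and bond constraint.
(B) has a thiol (-SH) but the sulfur has H1, not H0 bridging two carbons.
(C) has a methoxy ether (-OCH3) but the bridging atom is O, not S.
(D) has a methoxy ether (-OCH3) but the bridging atom is O, not S.
So the answer is (A).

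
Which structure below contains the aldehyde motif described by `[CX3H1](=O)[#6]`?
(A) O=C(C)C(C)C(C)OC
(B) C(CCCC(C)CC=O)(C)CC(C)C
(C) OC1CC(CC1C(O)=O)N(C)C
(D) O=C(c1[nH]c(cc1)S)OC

[CX3H1](=O)[#6] describes an sp2 carbon with one H, double-bonded to O and single-bonded to carbon (an aldehyde).
(A) has an acetyl/ketone group (-C(=O)CH3) but the carbonyl carbon has H0 (two carbon neighbours), not H1.
(B) contains an aldehyde (-CHO), which satisfies every atom and bond constraint.
(C) has a carboxylic acid group (-C(=O)OH) but the carbonyl carbon has H0 and is bonded to O, not H1.
(D) has a methyl-ester group (-C(=O)OCH3) but the carbonyl carbon has H0, not H1.
So the answer is (B).

B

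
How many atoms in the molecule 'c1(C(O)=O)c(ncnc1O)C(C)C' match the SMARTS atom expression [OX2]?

The query [OX2] means: aliphatic oxygen with two total connections — ether, hydroxyl, or ester single-bond O.
Check the 13 heavy atoms by environment: 2× n (aromatic, X2) → no; 4× c (aromatic, X3) → no; 2× O (X2) → match; 3× C (X4) → no; 1× C (X3) → no; 1× O (X1) → no.
That gives 2 matching atoms.

2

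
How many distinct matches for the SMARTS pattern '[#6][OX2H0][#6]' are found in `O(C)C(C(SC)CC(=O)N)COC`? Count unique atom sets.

[#6][OX2H0][#6] is the SMARTS for an ether: an aliphatic oxygen bridging two carbons with no H on the oxygen.
The molecule carries 2 separate instances of a methoxy ether (-OCH3) meeting every constraint; each maps to a distinct set of atoms, giving 2 matches.

2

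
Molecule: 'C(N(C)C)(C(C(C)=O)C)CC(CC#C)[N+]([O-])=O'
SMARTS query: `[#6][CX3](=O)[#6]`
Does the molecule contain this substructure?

The pattern [#6][CX3](=O)[#6] describes a carbonyl carbon (no H) flanked by two carbons — a ketone.
The molecule carries an acetyl/ketone group (-C(=O)CH3), whose atoms satisfy every constraint of the query, so the pattern matches.

Yes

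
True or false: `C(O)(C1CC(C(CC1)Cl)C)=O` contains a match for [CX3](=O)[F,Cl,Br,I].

False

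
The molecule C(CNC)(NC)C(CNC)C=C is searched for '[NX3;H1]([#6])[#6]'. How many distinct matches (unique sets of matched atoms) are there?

3

[NX3;H1]([#6])[#6] is the SMARTS for a secondary amine: a trivalent nitrogen with one H, bonded to two carbons.
The molecule carries 3 separate instances of an N-methylamino group (-NHCH3) meeting every constraint; each maps to a distinct set of atoms, giving 3 matches.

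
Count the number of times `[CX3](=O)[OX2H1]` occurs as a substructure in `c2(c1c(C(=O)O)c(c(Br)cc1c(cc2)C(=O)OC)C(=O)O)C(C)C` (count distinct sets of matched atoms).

2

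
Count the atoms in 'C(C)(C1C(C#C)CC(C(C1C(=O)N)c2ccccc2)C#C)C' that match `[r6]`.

The query [r6] means: r6 matches atoms in a six-membered ring.
Check the 22 heavy atoms by environment: 6× C (in 6-ring) → match; 8× C (acyclic) → no; 1× O (acyclic) → no; 1× N (acyclic) → no; 6× c (aromatic, in 6-ring) → match.
Summing the matching environments: 6 + 6 = 12 matching atoms.

12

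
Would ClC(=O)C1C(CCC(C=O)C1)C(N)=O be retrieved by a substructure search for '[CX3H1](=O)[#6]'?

Yes

The pattern [CX3H1](=O)[#6] describes an sp2 carbon with one H, double-bonded to O and single-bonded to carbon — an aldehyde.
The molecule carries an aldehyde (-CHO), whose atoms satisfy every constraint of the query, so the pattern matches.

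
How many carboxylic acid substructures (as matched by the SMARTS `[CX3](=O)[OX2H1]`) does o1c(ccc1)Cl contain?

[CX3](=O)[OX2H1] is the SMARTS for a carboxylic acid: an sp2 carbon double-bonded to O and single-bonded to an -OH oxygen.
No fragment in the molecule satisfies every constraint, giving 0 matches.

0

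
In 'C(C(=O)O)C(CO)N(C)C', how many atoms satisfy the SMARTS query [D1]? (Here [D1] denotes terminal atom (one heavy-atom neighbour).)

The query [D1] means: atom with exactly one heavy-atom neighbour (degree 1).
Check the 10 heavy atoms by environment: 2× C (D2) → no; 2× C (D3) → no; 3× O (D1) → match; 1× N (D3) → no; 2× C (D1) → match.
Summing the matching environments: 3 + 2 = 5 matching atoms.

5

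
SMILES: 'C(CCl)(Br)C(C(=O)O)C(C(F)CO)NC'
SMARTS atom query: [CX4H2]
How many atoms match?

The query [CX4H2] means: sp3 carbon (X4) with exactly two hydrogens.
Check the 15 heavy atoms by environment: 2× C (H2, X4) → match; 4× C (H1, X4) → no; 1× Cl (H0, X1) → no; 2× O (H1, X2) → no; 1× N (H1, X3) → no; 1× C (H3, X4) → no; 1× F (H0, X1) → no; 1× C (H0, X3) → no; 1× O (H0, X1) → no; 1× Br (H0, X1) → no.
That gives 2 matching atoms.

2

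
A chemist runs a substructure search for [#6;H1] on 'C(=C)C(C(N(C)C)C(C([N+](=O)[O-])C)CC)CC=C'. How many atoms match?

Check the 18 heavy atoms by environment: 4× C (H2) → no; 6× C (H1) → match; 4× C (H3) → no; 1× N (H0) → no; 1× N (charge +1, H0) → no; 1× O (charge -1, H0) → no; 1× O (H0) → no.
That gives 6 matching atoms.

6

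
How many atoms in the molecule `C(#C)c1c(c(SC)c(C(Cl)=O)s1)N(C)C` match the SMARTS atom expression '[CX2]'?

2

The query [CX2] means: C with X2: aliphatic carbon with exactly 2 total connections.
Check the 15 heavy atoms by environment: 1× s (aromatic, X2) → no; 4× c (aromatic, X3) → no; 2× C (X2) → match; 1× C (X3) → no; 1× O (X1) → no; 1× Cl (X1) → no; 1× N (X3) → no; 3× C (X4) → no; 1× S (X2) → no.
That gives 2 matching atoms.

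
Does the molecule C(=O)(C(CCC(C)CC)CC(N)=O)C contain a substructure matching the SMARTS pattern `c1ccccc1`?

No

The pattern c1ccccc1 describes six aromatic carbons in a ring — a benzene ring.
The closest candidate here is a methyl group (-CH3), but no six-membered all-carbon aromatic ring is present. No other fragment satisfies the full query, so there is no match.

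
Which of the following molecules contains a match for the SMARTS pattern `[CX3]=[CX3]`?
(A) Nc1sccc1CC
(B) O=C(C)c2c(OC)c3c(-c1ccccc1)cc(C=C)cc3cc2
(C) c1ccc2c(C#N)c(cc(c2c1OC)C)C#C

[CX3]=[CX3] describes a non-aromatic C=C double bond between two sp2 carbons (an alkene).
(A) has an ethyl group (-CH2CH3) but its C-C bond is a single bond between CX4 carbons, not CX3=CX3.
(B) contains a vinyl group (-CH=CH2), which satisfies every atom and bond constraint.
(C) has an ethynyl group (-C#CH) but the C-C bond is a triple bond, not a double bond.
So the answer is (B).

B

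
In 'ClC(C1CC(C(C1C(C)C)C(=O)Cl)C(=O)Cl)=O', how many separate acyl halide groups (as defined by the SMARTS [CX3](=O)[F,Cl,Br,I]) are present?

[CX3](=O)[F,Cl,Br,I] is the SMARTS for an acyl halide: a carbonyl carbon bonded to a halogen.
The molecule carries 3 separate instances of an acyl chloride (-C(=O)Cl) meeting every constraint; each maps to a distinct set of atoms, giving 3 matches.

3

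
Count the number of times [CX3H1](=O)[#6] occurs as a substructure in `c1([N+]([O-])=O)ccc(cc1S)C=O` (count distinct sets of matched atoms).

[CX3H1](=O)[#6] is the SMARTS for an aldehyde: an sp2 carbon with one H, double-bonded to O and single-bonded to carbon.
Exactly one fragment in the molecule meets all constraints, giving 1 match.

1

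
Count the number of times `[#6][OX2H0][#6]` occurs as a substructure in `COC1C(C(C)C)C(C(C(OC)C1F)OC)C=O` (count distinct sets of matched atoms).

[#6][OX2H0][#6] is the SMARTS for an ether: an aliphatic oxygen bridging two carbons with no H on the oxygen.
The molecule carries 3 separate instances of a methoxy ether (-OCH3) meeting every constraint; each maps to a distinct set of atoms, giving 3 matches.

3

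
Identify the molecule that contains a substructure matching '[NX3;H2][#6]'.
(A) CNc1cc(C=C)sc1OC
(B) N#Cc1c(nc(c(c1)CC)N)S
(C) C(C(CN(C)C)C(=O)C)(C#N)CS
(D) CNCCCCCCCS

B

[NX3;H2][#6] describes a trivalent nitrogen with two H attached to carbon (a primary amine).
(A) has an N-methylamino group (-NHCH3) but the nitrogen bears two carbons and only one H (H1), not H2.
(B) contains a primary amino group (-NH2), which satisfies every atom and bond constraint.
(C) has a nitrile (-C#N) but the nitrogen is NX1 (triple-bonded), not NX3 with two H.
(D) has an N-methylamino group (-NHCH3) but the nitrogen bears two carbons and only one H (H1), not H2.
So the answer is (B).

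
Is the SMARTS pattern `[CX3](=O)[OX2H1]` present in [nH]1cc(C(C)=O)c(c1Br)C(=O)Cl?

No

The pattern [CX3](=O)[OX2H1] describes an sp2 carbon double-bonded to O and single-bonded to an -OH oxygen — a carboxylic acid.
The closest candidate here is an acyl chloride (-C(=O)Cl), but the carbonyl is bonded to Cl, not to an -OH oxygen. No other fragment satisfies the full query, so there is no match.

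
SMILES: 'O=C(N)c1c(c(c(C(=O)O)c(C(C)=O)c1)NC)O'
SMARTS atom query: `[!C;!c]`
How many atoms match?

7

The query [!C;!c] means: neither aliphatic nor aromatic carbon — same as [!#6].
Check the 18 heavy atoms by environment: 6× c (aromatic) → no; 2× N → match; 5× C → no; 5× O → match.
Summing the matching environments: 2 + 5 = 7 matching atoms.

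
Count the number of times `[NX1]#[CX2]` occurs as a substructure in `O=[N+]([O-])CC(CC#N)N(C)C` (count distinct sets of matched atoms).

1

[NX1]#[CX2] is the SMARTS for a nitrile: a nitrogen triple-bonded to a two-connected carbon.
Exactly one fragment in the molecule meets all constraints, giving 1 match.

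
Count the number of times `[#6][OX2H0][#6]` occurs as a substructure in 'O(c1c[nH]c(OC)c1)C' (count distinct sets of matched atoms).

2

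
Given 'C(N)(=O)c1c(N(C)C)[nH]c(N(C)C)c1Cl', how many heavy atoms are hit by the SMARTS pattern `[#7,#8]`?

5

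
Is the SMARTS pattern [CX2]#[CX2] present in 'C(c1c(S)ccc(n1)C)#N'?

No

The pattern [CX2]#[CX2] describes a carbon-carbon triple bond — an alkyne.
The closest candidate here is a nitrile (-C#N), but the triple bond is C#N, not C#C. No other fragment satisfies the full query, so there is no match.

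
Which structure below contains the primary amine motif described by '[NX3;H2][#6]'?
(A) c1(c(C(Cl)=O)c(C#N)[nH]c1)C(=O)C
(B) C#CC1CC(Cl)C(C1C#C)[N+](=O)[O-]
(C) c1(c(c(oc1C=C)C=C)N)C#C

C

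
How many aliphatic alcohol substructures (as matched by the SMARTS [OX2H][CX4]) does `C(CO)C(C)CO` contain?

[OX2H][CX4] is the SMARTS for an aliphatic alcohol: a hydroxyl oxygen bound to an sp3 (X4) carbon.
The molecule carries 2 separate instances of a hydroxyl group (-OH) meeting every constraint; each maps to a distinct set of atoms, giving 2 matches.

2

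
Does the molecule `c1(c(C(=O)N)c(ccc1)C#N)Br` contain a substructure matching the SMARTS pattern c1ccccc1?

Yes

The pattern c1ccccc1 describes six aromatic carbons in a ring — a benzene ring.
The required atom environment is present in the molecule, so the pattern matches.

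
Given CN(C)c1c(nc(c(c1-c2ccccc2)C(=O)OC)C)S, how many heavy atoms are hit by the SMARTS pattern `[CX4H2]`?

The query [CX4H2] means: sp3 carbon (X4) with exactly two hydrogens.
Check the 21 heavy atoms by environment: 1× n (aromatic, H0, X2) → no; 6× c (aromatic, H0, X3) → no; 5× c (aromatic, H1, X3) → no; 1× C (H0, X3) → no; 1× O (H0, X1) → no; 1× O (H0, X2) → no; 4× C (H3, X4) → no; 1× S (H1, X2) → no; 1× N (H0, X3) → no.
No environment satisfies the query, so 0 matching atoms.

0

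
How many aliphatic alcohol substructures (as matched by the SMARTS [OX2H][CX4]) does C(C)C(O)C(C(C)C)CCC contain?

1

[OX2H][CX4] is the SMARTS for an aliphatic alcohol: a hydroxyl oxygen bound to an sp3 (X4) carbon.
Exactly one fragment in the molecule meets all constraints, giving 1 match.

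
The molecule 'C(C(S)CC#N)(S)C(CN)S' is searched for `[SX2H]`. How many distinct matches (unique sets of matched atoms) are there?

3

[SX2H] is the SMARTS for a thiol: an aliphatic sulfur with two connections, one being H.
The molecule carries 3 separate instances of a thiol (-SH) meeting every constraint; each maps to a distinct set of atoms, giving 3 matches.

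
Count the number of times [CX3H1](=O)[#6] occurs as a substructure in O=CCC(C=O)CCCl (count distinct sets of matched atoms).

[CX3H1](=O)[#6] is the SMARTS for an aldehyde: an sp2 carbon with one H, double-bonded to O and single-bonded to carbon.
The molecule carries 2 separate instances of an aldehyde (-CHO) meeting every constraint; each maps to a distinct set of atoms, giving 2 matches.

2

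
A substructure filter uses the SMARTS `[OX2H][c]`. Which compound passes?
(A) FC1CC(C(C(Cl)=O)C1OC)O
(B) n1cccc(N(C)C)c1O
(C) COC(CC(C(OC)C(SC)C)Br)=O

B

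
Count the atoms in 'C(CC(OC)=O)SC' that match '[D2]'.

4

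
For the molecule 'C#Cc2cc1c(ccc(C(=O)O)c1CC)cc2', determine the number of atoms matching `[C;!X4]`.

3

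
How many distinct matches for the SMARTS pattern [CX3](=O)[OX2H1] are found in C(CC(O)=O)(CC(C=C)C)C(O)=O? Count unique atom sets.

2

[CX3](=O)[OX2H1] is the SMARTS for a carboxylic acid: an sp2 carbon double-bonded to O and single-bonded to an -OH oxygen.
The molecule carries 2 separate instances of a carboxylic acid group (-C(=O)OH) meeting every constraint; each maps to a distinct set of atoms, giving 2 matches.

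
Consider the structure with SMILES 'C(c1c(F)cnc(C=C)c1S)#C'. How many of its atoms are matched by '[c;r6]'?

The query [c;r6] means: aromatic carbon that belongs to a six-membered ring.
Check the 12 heavy atoms by environment: 1× n (aromatic, in 6-ring) → no; 5× c (aromatic, in 6-ring) → match; 4× C (acyclic) → no; 1× F (acyclic) → no; 1× S (acyclic) → no.
That gives 5 matching atoms.

5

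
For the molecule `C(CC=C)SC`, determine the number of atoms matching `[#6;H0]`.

0

The query [#6;H0] means: any carbon with no attached hydrogen.
Check the 6 heavy atoms by environment: 3× C (H2) → no; 1× S (H0) → no; 1× C (H3) → no; 1× C (H1) → no.
No environment satisfies the query, so 0 matching atoms.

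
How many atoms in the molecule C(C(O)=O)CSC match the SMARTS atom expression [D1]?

The query [D1] means: atom with exactly one heavy-atom neighbour (degree 1).
Check the 7 heavy atoms by environment: 2× C (D2) → no; 1× C (D3) → no; 2× O (D1) → match; 1× S (D2) → no; 1× C (D1) → match.
Summing the matching environments: 2 + 1 = 3 matching atoms.

3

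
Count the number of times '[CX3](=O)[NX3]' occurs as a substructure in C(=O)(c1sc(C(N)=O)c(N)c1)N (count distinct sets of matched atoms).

[CX3](=O)[NX3] is the SMARTS for an amide: a carbonyl carbon bonded to a trivalent nitrogen.
The molecule carries 2 separate instances of a primary amide (-C(=O)NH2) meeting every constraint; each maps to a distinct set of atoms, giving 2 matches.

2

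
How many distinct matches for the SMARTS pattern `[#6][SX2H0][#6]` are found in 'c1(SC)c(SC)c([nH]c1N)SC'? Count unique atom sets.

3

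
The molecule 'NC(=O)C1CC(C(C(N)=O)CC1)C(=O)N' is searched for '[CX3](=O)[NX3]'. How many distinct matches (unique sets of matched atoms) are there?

3

[CX3](=O)[NX3] is the SMARTS for an amide: a carbonyl carbon bonded to a trivalent nitrogen.
The molecule carries 3 separate instances of a primary amide (-C(=O)NH2) meeting every constraint; each maps to a distinct set of atoms, giving 3 matches.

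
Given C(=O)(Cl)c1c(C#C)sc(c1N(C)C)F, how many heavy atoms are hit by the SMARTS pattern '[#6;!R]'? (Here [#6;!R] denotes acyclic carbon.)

5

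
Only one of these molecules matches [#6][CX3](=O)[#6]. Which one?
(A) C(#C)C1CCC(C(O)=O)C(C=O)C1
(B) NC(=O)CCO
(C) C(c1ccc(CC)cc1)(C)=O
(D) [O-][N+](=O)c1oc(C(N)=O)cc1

C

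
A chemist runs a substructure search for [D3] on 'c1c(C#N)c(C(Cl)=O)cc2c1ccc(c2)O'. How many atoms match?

Check the 16 heavy atoms by environment: 5× c (aromatic, D3) → match; 5× c (aromatic, D2) → no; 1× C (D3) → match; 2× O (D1) → no; 1× Cl (D1) → no; 1× C (D2) → no; 1× N (D1) → no.
Summing the matching environments: 5 + 1 = 6 matching atoms.

6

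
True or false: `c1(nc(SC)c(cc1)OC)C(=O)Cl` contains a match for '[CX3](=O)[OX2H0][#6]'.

False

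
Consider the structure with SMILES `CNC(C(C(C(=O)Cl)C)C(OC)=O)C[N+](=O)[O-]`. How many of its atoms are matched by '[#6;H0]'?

2

The query [#6;H0] means: any carbon with no attached hydrogen.
Check the 17 heavy atoms by environment: 3× C (H3) → no; 3× C (H1) → no; 1× C (H2) → no; 1× N (charge +1, H0) → no; 1× O (charge -1, H0) → no; 4× O (H0) → no; 1× N (H1) → no; 2× C (H0) → match; 1× Cl (H0) → no.
That gives 2 matching atoms.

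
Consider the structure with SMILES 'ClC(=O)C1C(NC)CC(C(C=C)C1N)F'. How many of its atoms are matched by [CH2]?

Check the 15 heavy atoms by environment: 6× C (H1) → no; 2× C (H2) → match; 1× N (H2) → no; 1× F (H0) → no; 1× C (H0) → no; 1× O (H0) → no; 1× Cl (H0) → no; 1× N (H1) → no; 1× C (H3) → no.
That gives 2 matching atoms.

2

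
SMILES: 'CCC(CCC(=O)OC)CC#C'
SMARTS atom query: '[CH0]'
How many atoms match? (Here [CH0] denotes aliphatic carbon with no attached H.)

2

The query [CH0] means: aliphatic carbon with no attached hydrogen.
Check the 12 heavy atoms by environment: 4× C (H2) → no; 2× C (H1) → no; 2× C (H0) → match; 2× O (H0) → no; 2× C (H3) → no.
That gives 2 matching atoms.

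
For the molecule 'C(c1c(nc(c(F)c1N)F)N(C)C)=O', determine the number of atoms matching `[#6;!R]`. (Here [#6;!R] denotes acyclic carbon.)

3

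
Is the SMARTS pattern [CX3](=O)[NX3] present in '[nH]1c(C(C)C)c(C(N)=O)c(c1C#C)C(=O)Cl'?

The pattern [CX3](=O)[NX3] describes a carbonyl carbon bonded to a trivalent nitrogen — an amide.
The molecule carries a primary amide (-C(=O)NH2), whose atoms satisfy every constraint of the query, so the pattern matches.

Yes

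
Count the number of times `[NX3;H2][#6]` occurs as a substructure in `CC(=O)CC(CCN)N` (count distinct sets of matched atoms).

2

[NX3;H2][#6] is the SMARTS for a primary amine: a trivalent nitrogen with two H attached to carbon.
The molecule carries 2 separate instances of a primary amino group (-NH2) meeting every constraint; each maps to a distinct set of atoms, giving 2 matches.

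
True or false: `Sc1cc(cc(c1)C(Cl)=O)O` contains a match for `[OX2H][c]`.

The pattern [OX2H][c] describes a hydroxyl oxygen attached to an aromatic carbon — a phenol.
The molecule carries a hydroxyl group (-OH), whose atoms satisfy every constraint of the query, so the pattern matches.

True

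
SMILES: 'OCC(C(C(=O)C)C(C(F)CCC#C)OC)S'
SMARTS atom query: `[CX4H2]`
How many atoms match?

3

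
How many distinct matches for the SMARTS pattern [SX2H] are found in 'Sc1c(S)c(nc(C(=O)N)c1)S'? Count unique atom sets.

3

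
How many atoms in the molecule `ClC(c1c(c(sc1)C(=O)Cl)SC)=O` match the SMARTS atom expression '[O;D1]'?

The query [O;D1] means: aliphatic oxygen bonded to exactly one heavy atom.
Check the 13 heavy atoms by environment: 1× s (aromatic, D2) → no; 3× c (aromatic, D3) → no; 1× c (aromatic, D2) → no; 2× C (D3) → no; 2× O (D1) → match; 2× Cl (D1) → no; 1× S (D2) → no; 1× C (D1) → no.
That gives 2 matching atoms.

2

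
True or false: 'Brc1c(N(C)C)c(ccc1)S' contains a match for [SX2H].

The pattern [SX2H] describes an aliphatic sulfur with two connections, one being H — a thiol.
The molecule carries a thiol (-SH), whose atoms satisfy every constraint of the query, so the pattern matches.

True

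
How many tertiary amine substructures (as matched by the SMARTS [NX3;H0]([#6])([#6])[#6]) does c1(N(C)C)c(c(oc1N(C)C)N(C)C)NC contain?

[NX3;H0]([#6])([#6])[#6] is the SMARTS for a tertiary amine: a trivalent nitrogen with no H, bonded to three carbons.
The molecule carries 3 separate instances of a dimethylamino group (-N(CH3)2) meeting every constraint; each maps to a distinct set of atoms, giving 3 matches.

3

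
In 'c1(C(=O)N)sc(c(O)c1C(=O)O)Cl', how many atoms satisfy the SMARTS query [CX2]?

The query [CX2] means: C with X2: aliphatic carbon with exactly 2 total connections.
Check the 13 heavy atoms by environment: 1× s (aromatic, X2) → no; 4× c (aromatic, X3) → no; 2× O (X2) → no; 1× Cl (X1) → no; 2× C (X3) → no; 2× O (X1) → no; 1× N (X3) → no.
No environment satisfies the query, so 0 matching atoms.

0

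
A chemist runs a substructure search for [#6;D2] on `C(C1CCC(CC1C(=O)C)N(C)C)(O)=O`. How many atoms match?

3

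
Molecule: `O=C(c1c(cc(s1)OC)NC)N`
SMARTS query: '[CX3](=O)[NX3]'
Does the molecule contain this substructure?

Yes

The pattern [CX3](=O)[NX3] describes a carbonyl carbon bonded to a trivalent nitrogen — an amide.
The molecule carries a primary amide (-C(=O)NH2), whose atoms satisfy every constraint of the query, so the pattern matches.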